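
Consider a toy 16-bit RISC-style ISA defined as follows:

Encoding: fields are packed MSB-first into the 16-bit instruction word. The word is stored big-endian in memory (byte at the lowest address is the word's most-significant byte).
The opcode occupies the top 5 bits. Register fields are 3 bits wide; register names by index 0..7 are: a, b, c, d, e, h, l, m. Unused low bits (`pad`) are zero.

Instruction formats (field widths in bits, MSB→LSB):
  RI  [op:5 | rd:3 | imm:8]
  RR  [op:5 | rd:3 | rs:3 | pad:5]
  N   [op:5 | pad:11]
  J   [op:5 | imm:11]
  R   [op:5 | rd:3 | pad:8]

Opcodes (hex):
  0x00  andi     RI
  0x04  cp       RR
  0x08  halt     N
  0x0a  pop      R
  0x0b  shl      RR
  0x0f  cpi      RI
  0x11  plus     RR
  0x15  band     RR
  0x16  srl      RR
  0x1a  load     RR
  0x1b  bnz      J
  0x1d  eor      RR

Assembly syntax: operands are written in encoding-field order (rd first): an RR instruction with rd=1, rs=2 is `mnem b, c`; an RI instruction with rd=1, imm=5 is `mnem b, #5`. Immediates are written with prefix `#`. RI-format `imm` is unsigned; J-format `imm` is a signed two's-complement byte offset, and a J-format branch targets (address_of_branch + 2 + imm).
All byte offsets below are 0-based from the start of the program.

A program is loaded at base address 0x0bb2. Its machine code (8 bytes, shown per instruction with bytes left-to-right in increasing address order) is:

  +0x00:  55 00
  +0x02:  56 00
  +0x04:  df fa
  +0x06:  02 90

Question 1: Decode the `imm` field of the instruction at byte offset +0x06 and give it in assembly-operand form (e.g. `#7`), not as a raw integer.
#144

+0x06: 02 90 ⇒ word 0x0290 (big)
  top 5b → 0x0 → andi [RI]
  rd: (w>>8)&0x7=0x2 → c
  imm: (w>>0)&0xff=0x90 → #144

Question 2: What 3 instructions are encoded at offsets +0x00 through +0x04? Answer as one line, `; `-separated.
pop h; pop l; bnz #-6

[00] 55 00 → 0x5500
  top 5b → 0xa → pop [R]
  [10:8] rd=5 = h
[02] 56 00 → 0x5600
  top 5b → 0xa → pop [R]
  [10:8] rd=6 = l
[04] df fa → 0xdffa
  top 5b → 0x1b → bnz [J]
  [10:0] imm=2042 (s11→-6) = #-6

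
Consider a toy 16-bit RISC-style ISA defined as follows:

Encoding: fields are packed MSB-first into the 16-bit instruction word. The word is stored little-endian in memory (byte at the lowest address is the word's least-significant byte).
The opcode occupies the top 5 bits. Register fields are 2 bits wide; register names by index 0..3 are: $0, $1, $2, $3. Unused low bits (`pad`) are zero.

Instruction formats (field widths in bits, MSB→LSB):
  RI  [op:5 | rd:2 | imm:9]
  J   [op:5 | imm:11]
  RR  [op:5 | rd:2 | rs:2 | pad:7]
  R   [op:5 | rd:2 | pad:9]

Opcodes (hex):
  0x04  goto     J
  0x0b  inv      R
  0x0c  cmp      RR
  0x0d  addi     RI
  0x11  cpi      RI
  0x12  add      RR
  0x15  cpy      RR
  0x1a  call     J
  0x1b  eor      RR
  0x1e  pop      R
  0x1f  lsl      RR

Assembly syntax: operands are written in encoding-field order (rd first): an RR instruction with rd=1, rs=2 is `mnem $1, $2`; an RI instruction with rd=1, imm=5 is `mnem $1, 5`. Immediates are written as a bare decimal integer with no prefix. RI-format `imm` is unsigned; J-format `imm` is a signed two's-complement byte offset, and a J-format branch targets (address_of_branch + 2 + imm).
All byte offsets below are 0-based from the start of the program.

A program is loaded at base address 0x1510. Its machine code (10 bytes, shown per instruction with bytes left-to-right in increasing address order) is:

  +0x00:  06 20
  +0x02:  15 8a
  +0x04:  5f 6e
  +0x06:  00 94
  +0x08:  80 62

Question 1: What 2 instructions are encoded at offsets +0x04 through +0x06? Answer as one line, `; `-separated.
[04] 5f 6e → 0x6e5f
  top 5b → 0xd → addi [RI]
  rd: (w>>9)&0x3=0x3 → $3
  imm: (w>>0)&0x1ff=0x5f → 95
[06] 00 94 → 0x9400
  top 5b → 0x12 → add [RR]
  rd: (w>>9)&0x3=0x2 → $2
  rs: (w>>7)&0x3=0x0 → $0

addi $3, 95; add $2, $0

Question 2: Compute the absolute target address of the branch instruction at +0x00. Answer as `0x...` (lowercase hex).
0x1518

[00] 06 20 → 0x2006
  op=0x2006>>11=0x4 ⇒ goto (J)
  imm@[10:0]=0x6 ⇒ 6
  target = base 0x1510 + off 0x00 + 2 + imm 6 = 0x1518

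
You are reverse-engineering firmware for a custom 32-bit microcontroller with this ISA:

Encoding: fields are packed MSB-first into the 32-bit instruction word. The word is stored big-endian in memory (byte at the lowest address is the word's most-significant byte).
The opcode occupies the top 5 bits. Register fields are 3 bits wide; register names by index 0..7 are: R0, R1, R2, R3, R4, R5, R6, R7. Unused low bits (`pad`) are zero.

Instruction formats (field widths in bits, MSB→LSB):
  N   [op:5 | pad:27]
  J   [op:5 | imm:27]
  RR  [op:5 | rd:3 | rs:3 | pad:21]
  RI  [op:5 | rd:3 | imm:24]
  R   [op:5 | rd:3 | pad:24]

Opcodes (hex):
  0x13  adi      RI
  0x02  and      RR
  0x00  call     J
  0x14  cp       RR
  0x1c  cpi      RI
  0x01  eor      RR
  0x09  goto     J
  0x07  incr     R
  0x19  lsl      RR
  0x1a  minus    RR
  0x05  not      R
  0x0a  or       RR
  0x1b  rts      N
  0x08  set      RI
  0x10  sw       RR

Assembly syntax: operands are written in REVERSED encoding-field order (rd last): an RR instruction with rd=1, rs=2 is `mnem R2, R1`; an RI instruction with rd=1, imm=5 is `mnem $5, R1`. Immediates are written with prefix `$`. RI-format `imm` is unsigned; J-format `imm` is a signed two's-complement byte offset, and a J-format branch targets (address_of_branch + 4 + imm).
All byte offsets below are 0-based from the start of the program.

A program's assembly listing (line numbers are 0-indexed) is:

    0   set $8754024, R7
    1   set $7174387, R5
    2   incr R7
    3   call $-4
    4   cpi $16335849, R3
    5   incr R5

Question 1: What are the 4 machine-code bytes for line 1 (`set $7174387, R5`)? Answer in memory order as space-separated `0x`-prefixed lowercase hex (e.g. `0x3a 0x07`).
1. set fields op=0x8:5|rd=5:3|imm=7174387:24 → word 456d78f3h → 45 6d 78 f3

0x45 0x6d 0x78 0xf3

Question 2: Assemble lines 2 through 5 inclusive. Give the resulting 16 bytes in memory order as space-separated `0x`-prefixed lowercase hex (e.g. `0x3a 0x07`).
L2: incr op=0x7:5|rd=7:3|pad=0:24 ⇒ 0x3f000000 ⇒ big 3f 00 00 00
L3: call op=0x0:5|imm=-4:27 ⇒ 0x07fffffc ⇒ big 07 ff ff fc
L4: cpi op=0x1c:5|rd=3:3|imm=16335849:24 ⇒ 0xe3f943e9 ⇒ big e3 f9 43 e9
L5: incr op=0x7:5|rd=5:3|pad=0:24 ⇒ 0x3d000000 ⇒ big 3d 00 00 00

0x3f 0x00 0x00 0x00 0x07 0xff 0xff 0xfc 0xe3 0xf9 0x43 0xe9 0x3d 0x00 0x00 0x00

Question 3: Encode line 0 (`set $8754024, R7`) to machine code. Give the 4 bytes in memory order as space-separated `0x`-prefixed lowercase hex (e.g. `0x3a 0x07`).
0. set fields op=0x8:5|rd=7:3|imm=8754024:24 → word 47859368h → 47 85 93 68

0x47 0x85 0x93 0x68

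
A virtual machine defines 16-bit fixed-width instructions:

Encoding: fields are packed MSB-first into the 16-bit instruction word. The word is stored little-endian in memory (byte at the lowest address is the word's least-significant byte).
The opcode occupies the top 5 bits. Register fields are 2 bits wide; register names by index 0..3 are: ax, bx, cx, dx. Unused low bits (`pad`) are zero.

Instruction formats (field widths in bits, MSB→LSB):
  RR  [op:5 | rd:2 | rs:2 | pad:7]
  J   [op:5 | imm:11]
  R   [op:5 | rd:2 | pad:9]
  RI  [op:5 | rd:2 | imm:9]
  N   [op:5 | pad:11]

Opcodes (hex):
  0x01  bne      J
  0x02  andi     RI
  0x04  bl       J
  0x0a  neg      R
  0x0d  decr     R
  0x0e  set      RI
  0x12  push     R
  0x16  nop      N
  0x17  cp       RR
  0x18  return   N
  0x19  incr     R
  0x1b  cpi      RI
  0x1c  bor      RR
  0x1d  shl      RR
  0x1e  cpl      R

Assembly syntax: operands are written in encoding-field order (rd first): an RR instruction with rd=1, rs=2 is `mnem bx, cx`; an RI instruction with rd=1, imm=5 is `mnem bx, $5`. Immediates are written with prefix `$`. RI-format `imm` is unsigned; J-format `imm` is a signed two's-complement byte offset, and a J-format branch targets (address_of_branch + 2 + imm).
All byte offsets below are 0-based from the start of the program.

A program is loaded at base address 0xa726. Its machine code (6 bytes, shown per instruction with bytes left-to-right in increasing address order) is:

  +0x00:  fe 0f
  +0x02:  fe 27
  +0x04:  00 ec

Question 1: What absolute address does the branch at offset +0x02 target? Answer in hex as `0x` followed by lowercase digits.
[02] fe 27 → 0x27fe
  top 5b → 0x4 → bl [J]
  imm@[10:0]=0x7fe (s11→-2) ⇒ $-2
  target = base 0xa726 + off 0x02 + 2 + imm -2 = 0xa728

0xa728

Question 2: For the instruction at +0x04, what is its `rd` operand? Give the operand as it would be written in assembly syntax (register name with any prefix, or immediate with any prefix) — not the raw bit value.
@+04  little-endian(00 ec) = 0xec00
  opcode bits[15:11]=0x1d: shl/RR
  rd@[10:9]=0x2 ⇒ cx
  rs@[8:7]=0x0 ⇒ ax

cx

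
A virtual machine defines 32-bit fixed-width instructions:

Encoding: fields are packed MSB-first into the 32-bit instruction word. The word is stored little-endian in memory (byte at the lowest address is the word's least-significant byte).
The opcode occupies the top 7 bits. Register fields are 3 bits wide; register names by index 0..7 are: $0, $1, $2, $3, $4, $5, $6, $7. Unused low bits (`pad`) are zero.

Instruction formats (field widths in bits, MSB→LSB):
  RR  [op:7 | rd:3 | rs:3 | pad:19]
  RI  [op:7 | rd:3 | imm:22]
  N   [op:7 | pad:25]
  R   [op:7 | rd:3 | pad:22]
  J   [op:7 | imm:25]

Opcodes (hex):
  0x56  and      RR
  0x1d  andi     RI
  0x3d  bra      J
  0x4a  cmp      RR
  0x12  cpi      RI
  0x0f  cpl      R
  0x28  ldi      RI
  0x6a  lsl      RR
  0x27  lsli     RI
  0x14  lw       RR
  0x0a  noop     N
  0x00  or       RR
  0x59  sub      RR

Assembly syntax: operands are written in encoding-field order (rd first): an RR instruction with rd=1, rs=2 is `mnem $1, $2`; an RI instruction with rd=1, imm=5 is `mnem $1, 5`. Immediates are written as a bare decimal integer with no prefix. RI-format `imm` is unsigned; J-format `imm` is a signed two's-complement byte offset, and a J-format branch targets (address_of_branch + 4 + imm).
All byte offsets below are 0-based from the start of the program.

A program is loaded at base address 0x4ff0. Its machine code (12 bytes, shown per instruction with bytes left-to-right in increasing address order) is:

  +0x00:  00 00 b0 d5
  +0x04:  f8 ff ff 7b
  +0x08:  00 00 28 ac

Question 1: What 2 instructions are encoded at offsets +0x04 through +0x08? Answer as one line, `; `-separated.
bra -8; and $0, $5

+0x04: f8 ff ff 7b ⇒ word 0x7bfffff8 (little)
  op=0x7bfffff8>>25=0x3d ⇒ bra (J)
  imm@[24:0]=0x1fffff8 (s25→-8) ⇒ -8
+0x08: 00 00 28 ac ⇒ word 0xac280000 (little)
  op=0xac280000>>25=0x56 ⇒ and (RR)
  rd@[24:22]=0x0 ⇒ $0
  rs@[21:19]=0x5 ⇒ $5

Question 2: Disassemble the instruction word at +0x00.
lsl $6, $6

[00] 00 00 b0 d5 → 0xd5b00000
  op=0xd5b00000>>25=0x6a ⇒ lsl (RR)
  rd@[24:22]=0x6 ⇒ $6
  rs@[21:19]=0x6 ⇒ $6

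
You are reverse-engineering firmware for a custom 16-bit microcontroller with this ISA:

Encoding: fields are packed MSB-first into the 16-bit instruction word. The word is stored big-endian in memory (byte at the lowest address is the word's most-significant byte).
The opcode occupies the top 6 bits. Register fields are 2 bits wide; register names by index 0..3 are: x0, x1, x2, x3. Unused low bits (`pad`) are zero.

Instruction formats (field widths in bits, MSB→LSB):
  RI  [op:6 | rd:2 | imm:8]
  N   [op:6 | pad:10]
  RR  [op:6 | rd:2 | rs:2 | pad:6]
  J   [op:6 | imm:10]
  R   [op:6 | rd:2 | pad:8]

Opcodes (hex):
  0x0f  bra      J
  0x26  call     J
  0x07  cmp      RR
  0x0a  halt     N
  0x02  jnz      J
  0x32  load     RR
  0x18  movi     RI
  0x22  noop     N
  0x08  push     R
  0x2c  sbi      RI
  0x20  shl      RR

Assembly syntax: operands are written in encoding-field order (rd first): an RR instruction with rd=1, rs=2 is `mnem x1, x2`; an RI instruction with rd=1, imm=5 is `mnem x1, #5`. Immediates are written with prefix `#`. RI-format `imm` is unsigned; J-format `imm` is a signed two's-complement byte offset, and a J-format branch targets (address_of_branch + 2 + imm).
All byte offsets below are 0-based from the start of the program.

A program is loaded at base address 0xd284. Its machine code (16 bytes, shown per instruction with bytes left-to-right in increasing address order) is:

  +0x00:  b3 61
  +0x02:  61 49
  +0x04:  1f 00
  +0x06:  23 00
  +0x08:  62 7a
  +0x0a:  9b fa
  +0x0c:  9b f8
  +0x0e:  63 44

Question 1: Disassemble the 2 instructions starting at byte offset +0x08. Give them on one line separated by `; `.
[08] 62 7a → 0x627a
  opcode bits[15:10]=0x18: movi/RI
  rd: (w>>8)&0x3=0x2 → x2
  imm: (w>>0)&0xff=0x7a → #122
[0a] 9b fa → 0x9bfa
  opcode bits[15:10]=0x26: call/J
  imm: (w>>0)&0x3ff=0x3fa (s10→-6) → #-6

movi x2, #122; call #-6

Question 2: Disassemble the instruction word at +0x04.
cmp x3, x0

off 0x04: read 1f 00 as big → 0x1f00
  opcode bits[15:10]=0x7: cmp/RR
  rd@[9:8]=0x3 ⇒ x3
  rs@[7:6]=0x0 ⇒ x0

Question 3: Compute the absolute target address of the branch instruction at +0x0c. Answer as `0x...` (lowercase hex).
0xd28a

@+0c  big-endian(9b f8) = 0x9bf8
  top 6b → 0x26 → call [J]
  [9:0] imm=1016 (s10→-8) = #-8
  target = base 0xd284 + off 0x0c + 2 + imm -8 = 0xd28a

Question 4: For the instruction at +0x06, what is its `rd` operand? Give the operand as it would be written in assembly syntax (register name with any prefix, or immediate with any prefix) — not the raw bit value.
x3

+0x06: 23 00 ⇒ word 0x2300 (big)
  opcode bits[15:10]=0x8: push/R
  rd@[9:8]=0x3 ⇒ x3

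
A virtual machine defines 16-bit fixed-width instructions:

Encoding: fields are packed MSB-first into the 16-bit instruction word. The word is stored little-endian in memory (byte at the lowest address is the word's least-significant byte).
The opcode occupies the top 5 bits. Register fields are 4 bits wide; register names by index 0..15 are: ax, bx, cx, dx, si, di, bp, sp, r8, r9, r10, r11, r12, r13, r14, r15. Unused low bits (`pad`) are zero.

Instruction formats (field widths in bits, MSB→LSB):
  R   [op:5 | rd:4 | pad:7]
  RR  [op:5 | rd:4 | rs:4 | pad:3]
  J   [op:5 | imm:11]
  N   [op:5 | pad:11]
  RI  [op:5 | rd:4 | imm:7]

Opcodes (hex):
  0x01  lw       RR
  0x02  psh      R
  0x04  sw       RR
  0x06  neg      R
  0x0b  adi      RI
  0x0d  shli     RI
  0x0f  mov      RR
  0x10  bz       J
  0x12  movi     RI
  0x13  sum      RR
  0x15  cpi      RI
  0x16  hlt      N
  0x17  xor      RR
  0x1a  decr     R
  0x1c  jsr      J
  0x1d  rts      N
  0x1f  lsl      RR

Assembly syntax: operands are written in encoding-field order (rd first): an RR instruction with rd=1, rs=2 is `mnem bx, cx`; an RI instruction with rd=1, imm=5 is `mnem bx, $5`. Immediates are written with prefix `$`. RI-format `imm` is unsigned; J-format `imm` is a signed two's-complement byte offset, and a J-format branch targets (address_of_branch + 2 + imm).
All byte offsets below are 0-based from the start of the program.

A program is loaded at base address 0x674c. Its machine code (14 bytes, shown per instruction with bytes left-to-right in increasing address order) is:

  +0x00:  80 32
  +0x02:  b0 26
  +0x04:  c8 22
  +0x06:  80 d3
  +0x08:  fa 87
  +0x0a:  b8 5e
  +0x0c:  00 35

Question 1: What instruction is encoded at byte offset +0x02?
@+02  little-endian(b0 26) = 0x26b0
  op=0x26b0>>11=0x4 ⇒ sw (RR)
  rd: (w>>7)&0xf=0xd → r13
  rs: (w>>3)&0xf=0x6 → bp

sw r13, bp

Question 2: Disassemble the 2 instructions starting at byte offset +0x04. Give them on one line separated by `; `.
sw di, r9; decr sp

off 0x04: read c8 22 as little → 0x22c8
  top 5b → 0x4 → sw [RR]
  [10:7] rd=5 = di
  [6:3] rs=9 = r9
off 0x06: read 80 d3 as little → 0xd380
  top 5b → 0x1a → decr [R]
  [10:7] rd=7 = sp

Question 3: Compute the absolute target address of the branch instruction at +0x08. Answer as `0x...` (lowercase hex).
0x6750

@+08  little-endian(fa 87) = 0x87fa
  opcode bits[15:11]=0x10: bz/J
  imm@[10:0]=0x7fa (s11→-6) ⇒ $-6
  target = base 0x674c + off 0x08 + 2 + imm -6 = 0x6750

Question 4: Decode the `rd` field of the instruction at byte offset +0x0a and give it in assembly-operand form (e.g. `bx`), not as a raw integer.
[0a] b8 5e → 0x5eb8
  top 5b → 0xb → adi [RI]
  rd: (w>>7)&0xf=0xd → r13
  imm: (w>>0)&0x7f=0x38 → $56

r13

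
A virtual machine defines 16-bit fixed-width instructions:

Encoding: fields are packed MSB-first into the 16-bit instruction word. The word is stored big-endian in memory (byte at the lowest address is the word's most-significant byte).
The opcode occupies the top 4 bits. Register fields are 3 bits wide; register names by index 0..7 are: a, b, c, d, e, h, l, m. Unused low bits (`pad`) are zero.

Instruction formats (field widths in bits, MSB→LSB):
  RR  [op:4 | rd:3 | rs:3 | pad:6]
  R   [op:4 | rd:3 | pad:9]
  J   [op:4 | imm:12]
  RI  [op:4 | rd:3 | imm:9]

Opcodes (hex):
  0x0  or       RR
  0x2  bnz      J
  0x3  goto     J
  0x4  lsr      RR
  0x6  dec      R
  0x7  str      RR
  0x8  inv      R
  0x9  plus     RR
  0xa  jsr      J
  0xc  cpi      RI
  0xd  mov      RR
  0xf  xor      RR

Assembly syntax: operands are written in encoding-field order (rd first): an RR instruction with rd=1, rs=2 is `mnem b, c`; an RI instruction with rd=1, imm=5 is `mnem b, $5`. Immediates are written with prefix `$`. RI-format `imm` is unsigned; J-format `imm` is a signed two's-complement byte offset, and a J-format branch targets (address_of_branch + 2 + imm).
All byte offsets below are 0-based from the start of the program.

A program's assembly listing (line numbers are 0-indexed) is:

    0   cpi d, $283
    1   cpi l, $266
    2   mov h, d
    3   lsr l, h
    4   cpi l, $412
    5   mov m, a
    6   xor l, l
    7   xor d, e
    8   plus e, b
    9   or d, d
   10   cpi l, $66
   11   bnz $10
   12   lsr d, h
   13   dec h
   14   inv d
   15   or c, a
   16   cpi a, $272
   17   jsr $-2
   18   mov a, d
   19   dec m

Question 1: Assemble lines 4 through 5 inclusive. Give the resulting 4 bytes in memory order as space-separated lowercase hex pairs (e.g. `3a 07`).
cd 9c de 00

line 4 (cpi): pack op=0xc:4|rd=6:3|imm=412:9 = 0xcd9c; big→ cd 9c
line 5 (mov): pack op=0xd:4|rd=7:3|rs=0:3|pad=0:6 = 0xde00; big→ de 00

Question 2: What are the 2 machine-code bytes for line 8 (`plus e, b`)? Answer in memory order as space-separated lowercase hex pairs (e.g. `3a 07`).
line 8 (plus): pack op=0x9:4|rd=4:3|rs=1:3|pad=0:6 = 0x9840; big→ 98 40

98 40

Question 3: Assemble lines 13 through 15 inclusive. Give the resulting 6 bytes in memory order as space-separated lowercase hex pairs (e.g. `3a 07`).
line 13 (dec): pack op=0x6:4|rd=5:3|pad=0:9 = 0x6a00; big→ 6a 00
line 14 (inv): pack op=0x8:4|rd=3:3|pad=0:9 = 0x8600; big→ 86 00
line 15 (or): pack op=0x0:4|rd=2:3|rs=0:3|pad=0:6 = 0x0400; big→ 04 00

6a 00 86 00 04 00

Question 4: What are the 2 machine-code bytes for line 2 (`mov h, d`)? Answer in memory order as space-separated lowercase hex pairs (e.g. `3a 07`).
line 2 (mov): pack op=0xd:4|rd=5:3|rs=3:3|pad=0:6 = 0xdac0; big→ da c0

da c0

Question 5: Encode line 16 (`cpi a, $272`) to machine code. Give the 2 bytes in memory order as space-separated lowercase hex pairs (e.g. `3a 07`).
c1 10

16. cpi fields op=0xc:4|rd=0:3|imm=272:9 → word c110h → c1 10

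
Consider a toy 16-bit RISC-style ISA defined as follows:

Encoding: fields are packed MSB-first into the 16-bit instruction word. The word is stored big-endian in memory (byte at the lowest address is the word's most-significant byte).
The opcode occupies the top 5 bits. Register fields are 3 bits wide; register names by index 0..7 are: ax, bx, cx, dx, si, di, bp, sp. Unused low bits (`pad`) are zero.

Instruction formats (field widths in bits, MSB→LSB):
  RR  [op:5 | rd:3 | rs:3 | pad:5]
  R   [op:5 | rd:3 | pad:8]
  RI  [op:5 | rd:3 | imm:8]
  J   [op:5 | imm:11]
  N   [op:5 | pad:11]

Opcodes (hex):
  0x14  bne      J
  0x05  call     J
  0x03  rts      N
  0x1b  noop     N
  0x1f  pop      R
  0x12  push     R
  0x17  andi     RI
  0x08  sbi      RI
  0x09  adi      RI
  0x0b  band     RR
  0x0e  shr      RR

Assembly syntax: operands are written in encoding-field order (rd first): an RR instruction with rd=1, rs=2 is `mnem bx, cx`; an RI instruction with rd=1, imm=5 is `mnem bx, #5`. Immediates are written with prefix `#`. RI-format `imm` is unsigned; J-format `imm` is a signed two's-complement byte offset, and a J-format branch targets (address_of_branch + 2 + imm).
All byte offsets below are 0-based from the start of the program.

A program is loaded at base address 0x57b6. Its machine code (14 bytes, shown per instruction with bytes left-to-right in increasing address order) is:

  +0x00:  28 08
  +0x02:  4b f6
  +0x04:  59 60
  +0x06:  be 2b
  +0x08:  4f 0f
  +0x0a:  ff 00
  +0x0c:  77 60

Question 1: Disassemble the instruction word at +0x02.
@+02  big-endian(4b f6) = 0x4bf6
  top 5b → 0x9 → adi [RI]
  rd: (w>>8)&0x7=0x3 → dx
  imm: (w>>0)&0xff=0xf6 → #246

adi dx, #246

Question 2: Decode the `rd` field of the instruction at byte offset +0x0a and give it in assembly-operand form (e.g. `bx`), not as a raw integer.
@+0a  big-endian(ff 00) = 0xff00
  op=0xff00>>11=0x1f ⇒ pop (R)
  [10:8] rd=7 = sp

sp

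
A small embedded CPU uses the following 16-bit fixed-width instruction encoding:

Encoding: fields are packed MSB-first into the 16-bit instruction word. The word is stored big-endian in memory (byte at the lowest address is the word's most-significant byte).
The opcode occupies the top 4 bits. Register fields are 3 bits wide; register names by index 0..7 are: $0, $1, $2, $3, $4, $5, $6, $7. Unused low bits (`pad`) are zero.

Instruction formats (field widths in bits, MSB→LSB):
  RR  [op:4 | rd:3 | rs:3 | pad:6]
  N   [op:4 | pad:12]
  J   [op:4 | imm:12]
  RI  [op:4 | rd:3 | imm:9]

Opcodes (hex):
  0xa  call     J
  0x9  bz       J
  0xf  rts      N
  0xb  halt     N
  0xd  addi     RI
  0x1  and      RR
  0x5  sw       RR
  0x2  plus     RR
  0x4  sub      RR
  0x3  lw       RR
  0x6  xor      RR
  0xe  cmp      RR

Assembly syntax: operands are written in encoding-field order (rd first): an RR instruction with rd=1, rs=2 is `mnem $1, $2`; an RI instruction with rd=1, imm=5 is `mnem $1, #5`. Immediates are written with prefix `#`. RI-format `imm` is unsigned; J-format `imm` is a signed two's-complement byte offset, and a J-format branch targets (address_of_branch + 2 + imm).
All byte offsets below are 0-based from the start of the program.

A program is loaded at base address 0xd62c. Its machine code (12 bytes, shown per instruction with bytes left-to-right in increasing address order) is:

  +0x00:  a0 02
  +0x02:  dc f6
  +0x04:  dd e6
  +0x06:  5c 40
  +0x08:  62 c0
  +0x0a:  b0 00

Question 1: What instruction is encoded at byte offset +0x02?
addi $6, #246

[02] dc f6 → 0xdcf6
  op=0xdcf6>>12=0xd ⇒ addi (RI)
  [11:9] rd=6 = $6
  [8:0] imm=246 = #246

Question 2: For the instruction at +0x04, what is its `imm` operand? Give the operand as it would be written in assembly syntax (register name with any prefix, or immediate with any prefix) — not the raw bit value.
#486

off 0x04: read dd e6 as big → 0xdde6
  opcode bits[15:12]=0xd: addi/RI
  rd@[11:9]=0x6 ⇒ $6
  imm@[8:0]=0x1e6 ⇒ #486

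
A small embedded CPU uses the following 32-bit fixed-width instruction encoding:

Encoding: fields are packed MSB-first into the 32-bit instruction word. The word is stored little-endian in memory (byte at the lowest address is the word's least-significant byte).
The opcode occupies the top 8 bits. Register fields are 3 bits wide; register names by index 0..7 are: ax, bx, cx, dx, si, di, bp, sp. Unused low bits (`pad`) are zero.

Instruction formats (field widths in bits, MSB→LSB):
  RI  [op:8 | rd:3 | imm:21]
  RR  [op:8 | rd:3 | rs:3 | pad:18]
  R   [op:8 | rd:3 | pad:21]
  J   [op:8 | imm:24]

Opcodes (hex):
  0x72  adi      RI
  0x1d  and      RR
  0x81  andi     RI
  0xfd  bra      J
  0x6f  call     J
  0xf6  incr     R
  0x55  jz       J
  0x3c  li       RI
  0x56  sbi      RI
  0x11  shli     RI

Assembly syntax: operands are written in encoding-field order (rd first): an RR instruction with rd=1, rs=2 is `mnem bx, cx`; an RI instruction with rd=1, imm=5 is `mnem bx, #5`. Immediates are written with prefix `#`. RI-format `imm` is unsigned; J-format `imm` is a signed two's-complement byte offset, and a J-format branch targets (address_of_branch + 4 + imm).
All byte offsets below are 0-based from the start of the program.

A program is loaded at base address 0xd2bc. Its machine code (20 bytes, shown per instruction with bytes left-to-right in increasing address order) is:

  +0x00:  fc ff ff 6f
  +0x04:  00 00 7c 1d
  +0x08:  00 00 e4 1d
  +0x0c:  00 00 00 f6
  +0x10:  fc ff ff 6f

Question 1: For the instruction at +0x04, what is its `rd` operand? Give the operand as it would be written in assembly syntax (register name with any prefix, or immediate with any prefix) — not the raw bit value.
dx

[04] 00 00 7c 1d → 0x1d7c0000
  opcode bits[31:24]=0x1d: and/RR
  rd@[23:21]=0x3 ⇒ dx
  rs@[20:18]=0x7 ⇒ sp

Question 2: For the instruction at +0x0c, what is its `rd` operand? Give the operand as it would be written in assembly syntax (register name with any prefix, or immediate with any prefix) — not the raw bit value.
ax

[0c] 00 00 00 f6 → 0xf6000000
  op=0xf6000000>>24=0xf6 ⇒ incr (R)
  [23:21] rd=0 = ax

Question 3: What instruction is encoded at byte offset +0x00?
+0x00: fc ff ff 6f ⇒ word 0x6ffffffc (little)
  op=0x6ffffffc>>24=0x6f ⇒ call (J)
  [23:0] imm=16777212 (s24→-4) = #-4

call #-4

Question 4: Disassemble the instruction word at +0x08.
and sp, bx

@+08  little-endian(00 00 e4 1d) = 0x1de40000
  top 8b → 0x1d → and [RR]
  rd: (w>>21)&0x7=0x7 → sp
  rs: (w>>18)&0x7=0x1 → bx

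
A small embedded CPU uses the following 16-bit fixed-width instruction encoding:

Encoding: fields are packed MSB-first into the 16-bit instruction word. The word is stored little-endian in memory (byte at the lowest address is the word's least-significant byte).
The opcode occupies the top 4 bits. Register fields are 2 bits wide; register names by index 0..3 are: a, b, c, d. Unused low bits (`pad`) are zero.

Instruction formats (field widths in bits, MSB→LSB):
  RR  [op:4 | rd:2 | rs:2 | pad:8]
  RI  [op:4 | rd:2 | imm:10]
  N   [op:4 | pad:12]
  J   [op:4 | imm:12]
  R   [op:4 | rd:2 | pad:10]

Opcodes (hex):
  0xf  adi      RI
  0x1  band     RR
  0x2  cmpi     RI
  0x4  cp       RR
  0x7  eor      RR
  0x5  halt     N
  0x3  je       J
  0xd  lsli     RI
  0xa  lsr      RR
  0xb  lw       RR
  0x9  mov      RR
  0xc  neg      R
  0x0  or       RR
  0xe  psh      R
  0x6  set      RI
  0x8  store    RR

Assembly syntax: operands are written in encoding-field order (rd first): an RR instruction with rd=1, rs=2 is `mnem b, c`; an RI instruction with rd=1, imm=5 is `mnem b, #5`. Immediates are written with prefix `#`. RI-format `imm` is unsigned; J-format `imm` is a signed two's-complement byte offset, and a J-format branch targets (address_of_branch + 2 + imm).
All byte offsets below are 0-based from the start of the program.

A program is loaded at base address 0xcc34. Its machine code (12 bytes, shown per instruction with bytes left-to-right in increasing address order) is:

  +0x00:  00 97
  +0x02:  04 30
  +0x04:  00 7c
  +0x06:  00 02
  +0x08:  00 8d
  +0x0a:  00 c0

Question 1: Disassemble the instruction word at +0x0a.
neg a

[0a] 00 c0 → 0xc000
  top 4b → 0xc → neg [R]
  rd: (w>>10)&0x3=0x0 → a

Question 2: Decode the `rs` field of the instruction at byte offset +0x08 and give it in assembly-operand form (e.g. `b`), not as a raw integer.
b

@+08  little-endian(00 8d) = 0x8d00
  op=0x8d00>>12=0x8 ⇒ store (RR)
  [11:10] rd=3 = d
  [9:8] rs=1 = b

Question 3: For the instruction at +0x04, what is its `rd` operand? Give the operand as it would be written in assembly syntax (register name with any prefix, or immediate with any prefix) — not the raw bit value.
d

[04] 00 7c → 0x7c00
  op=0x7c00>>12=0x7 ⇒ eor (RR)
  rd@[11:10]=0x3 ⇒ d
  rs@[9:8]=0x0 ⇒ a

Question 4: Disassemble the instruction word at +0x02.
off 0x02: read 04 30 as little → 0x3004
  op=0x3004>>12=0x3 ⇒ je (J)
  imm: (w>>0)&0xfff=0x4 → #4

je #4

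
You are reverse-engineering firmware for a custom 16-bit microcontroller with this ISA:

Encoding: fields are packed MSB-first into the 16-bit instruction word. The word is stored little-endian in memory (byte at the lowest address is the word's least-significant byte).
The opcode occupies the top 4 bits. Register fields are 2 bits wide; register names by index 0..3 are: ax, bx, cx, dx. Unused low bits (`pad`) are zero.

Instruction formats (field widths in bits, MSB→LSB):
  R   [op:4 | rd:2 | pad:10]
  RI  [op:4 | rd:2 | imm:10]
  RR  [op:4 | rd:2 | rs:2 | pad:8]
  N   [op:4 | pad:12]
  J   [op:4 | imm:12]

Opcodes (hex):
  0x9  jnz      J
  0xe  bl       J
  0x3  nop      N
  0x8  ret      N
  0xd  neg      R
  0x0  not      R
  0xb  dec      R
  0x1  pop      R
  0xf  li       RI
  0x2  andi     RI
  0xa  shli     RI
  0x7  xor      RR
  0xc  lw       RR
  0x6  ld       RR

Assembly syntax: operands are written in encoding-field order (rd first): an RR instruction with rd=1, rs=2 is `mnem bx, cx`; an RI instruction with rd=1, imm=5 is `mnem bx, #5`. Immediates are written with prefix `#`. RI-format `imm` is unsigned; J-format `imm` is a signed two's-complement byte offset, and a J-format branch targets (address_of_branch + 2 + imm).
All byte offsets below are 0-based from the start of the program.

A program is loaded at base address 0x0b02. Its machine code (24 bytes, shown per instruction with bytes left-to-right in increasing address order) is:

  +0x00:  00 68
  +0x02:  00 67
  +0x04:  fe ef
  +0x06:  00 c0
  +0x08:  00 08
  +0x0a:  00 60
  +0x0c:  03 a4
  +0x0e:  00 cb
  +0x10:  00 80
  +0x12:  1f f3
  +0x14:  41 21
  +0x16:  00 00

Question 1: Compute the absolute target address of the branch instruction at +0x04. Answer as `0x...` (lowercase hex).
[04] fe ef → 0xeffe
  opcode bits[15:12]=0xe: bl/J
  [11:0] imm=4094 (s12→-2) = #-2
  target = base 0x0b02 + off 0x04 + 2 + imm -2 = 0x0b06

0x0b06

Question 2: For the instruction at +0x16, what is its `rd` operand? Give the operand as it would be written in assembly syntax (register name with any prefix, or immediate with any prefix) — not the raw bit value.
[16] 00 00 → 0x0000
  top 4b → 0x0 → not [R]
  rd: (w>>10)&0x3=0x0 → ax

ax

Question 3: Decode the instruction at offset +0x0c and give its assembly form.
shli bx, #3

+0x0c: 03 a4 ⇒ word 0xa403 (little)
  top 4b → 0xa → shli [RI]
  [11:10] rd=1 = bx
  [9:0] imm=3 = #3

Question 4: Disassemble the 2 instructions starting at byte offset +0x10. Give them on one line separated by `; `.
[10] 00 80 → 0x8000
  top 4b → 0x8 → ret [N]
[12] 1f f3 → 0xf31f
  top 4b → 0xf → li [RI]
  rd@[11:10]=0x0 ⇒ ax
  imm@[9:0]=0x31f ⇒ #799

ret; li ax, #799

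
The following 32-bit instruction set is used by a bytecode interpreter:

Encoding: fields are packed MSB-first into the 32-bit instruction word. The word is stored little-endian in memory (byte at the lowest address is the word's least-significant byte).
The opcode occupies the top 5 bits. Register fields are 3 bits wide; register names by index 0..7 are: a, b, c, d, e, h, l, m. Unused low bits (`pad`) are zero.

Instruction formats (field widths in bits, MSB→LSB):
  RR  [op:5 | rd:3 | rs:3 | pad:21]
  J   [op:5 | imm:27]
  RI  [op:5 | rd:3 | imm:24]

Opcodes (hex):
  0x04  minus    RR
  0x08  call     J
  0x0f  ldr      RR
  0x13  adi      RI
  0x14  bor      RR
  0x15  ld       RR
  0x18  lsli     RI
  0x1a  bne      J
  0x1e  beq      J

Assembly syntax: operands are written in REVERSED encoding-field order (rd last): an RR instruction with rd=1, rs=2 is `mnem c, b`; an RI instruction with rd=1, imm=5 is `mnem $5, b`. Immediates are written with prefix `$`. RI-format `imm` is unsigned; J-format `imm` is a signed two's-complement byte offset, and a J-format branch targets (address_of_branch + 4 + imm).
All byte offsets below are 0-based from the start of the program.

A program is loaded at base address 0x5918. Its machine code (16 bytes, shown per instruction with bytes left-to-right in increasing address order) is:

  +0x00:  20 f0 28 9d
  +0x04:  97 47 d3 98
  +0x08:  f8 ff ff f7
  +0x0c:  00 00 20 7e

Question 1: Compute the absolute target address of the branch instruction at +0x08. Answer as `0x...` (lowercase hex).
0x591c

[08] f8 ff ff f7 → 0xf7fffff8
  opcode bits[31:27]=0x1e: beq/J
  [26:0] imm=134217720 (s27→-8) = $-8
  target = base 0x5918 + off 0x08 + 4 + imm -8 = 0x591c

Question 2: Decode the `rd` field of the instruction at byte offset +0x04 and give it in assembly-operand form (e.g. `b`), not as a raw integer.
a

@+04  little-endian(97 47 d3 98) = 0x98d34797
  opcode bits[31:27]=0x13: adi/RI
  rd: (w>>24)&0x7=0x0 → a
  imm: (w>>0)&0xffffff=0xd34797 → $13846423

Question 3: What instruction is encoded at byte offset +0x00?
+0x00: 20 f0 28 9d ⇒ word 0x9d28f020 (little)
  top 5b → 0x13 → adi [RI]
  rd: (w>>24)&0x7=0x5 → h
  imm: (w>>0)&0xffffff=0x28f020 → $2682912

adi $2682912, h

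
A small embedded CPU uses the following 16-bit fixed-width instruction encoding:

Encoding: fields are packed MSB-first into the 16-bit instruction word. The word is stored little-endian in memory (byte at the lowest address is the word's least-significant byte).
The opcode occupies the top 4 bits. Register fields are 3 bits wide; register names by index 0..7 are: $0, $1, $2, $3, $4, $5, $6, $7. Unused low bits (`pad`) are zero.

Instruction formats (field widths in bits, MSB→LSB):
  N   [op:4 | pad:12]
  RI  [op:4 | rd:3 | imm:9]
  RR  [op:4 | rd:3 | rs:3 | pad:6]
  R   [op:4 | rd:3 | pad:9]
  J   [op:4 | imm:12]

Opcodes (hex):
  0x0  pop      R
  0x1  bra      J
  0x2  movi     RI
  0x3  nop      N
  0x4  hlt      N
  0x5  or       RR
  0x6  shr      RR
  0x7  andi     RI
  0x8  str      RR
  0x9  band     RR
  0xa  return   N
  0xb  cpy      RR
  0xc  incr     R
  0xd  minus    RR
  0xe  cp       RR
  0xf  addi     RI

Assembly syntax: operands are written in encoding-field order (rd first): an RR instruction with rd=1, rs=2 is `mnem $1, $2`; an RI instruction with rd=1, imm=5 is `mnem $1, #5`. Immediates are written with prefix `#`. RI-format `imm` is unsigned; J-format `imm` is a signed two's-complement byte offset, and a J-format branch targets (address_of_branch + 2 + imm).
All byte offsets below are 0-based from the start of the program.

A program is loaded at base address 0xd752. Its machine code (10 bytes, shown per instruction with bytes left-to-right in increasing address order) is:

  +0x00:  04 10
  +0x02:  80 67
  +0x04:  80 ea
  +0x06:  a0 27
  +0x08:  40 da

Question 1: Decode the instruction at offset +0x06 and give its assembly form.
off 0x06: read a0 27 as little → 0x27a0
  top 4b → 0x2 → movi [RI]
  rd@[11:9]=0x3 ⇒ $3
  imm@[8:0]=0x1a0 ⇒ #416

movi $3, #416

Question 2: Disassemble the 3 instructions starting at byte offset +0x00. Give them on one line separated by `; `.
[00] 04 10 → 0x1004
  opcode bits[15:12]=0x1: bra/J
  [11:0] imm=4 = #4
[02] 80 67 → 0x6780
  opcode bits[15:12]=0x6: shr/RR
  [11:9] rd=3 = $3
  [8:6] rs=6 = $6
[04] 80 ea → 0xea80
  opcode bits[15:12]=0xe: cp/RR
  [11:9] rd=5 = $5
  [8:6] rs=2 = $2

bra #4; shr $3, $6; cp $5, $2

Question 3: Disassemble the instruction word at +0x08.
@+08  little-endian(40 da) = 0xda40
  opcode bits[15:12]=0xd: minus/RR
  rd@[11:9]=0x5 ⇒ $5
  rs@[8:6]=0x1 ⇒ $1

minus $5, $1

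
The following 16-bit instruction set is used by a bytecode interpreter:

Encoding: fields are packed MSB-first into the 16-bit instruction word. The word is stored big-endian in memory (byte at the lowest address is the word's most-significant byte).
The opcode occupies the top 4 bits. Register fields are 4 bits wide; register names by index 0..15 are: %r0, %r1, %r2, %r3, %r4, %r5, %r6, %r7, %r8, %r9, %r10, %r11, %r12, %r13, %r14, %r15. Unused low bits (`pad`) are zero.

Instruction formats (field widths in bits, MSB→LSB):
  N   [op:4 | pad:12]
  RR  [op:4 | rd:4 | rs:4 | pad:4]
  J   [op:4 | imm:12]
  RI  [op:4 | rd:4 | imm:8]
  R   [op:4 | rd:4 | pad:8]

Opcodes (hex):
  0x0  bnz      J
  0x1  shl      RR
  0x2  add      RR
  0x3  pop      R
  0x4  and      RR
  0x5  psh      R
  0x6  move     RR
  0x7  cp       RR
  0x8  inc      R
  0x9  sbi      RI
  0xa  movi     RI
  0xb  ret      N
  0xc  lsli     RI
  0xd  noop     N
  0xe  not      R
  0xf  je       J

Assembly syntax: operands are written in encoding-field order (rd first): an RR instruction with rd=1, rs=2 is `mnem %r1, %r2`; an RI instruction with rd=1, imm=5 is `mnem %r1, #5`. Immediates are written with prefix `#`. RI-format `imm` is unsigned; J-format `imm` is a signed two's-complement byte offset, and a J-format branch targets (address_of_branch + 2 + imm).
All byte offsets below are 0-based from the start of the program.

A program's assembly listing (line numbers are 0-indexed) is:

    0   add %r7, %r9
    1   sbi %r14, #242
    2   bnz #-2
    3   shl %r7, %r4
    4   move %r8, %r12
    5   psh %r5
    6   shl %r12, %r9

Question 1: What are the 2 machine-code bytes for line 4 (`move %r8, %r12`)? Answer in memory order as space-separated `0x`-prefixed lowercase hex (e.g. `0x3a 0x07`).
4. move fields op=0x6:4|rd=8:4|rs=12:4|pad=0:4 → word 68c0h → 68 c0

0x68 0xc0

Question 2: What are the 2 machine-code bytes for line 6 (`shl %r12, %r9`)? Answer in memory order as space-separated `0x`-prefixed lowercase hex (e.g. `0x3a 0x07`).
0x1c 0x90

line 6 (shl): pack op=0x1:4|rd=12:4|rs=9:4|pad=0:4 = 0x1c90; big→ 1c 90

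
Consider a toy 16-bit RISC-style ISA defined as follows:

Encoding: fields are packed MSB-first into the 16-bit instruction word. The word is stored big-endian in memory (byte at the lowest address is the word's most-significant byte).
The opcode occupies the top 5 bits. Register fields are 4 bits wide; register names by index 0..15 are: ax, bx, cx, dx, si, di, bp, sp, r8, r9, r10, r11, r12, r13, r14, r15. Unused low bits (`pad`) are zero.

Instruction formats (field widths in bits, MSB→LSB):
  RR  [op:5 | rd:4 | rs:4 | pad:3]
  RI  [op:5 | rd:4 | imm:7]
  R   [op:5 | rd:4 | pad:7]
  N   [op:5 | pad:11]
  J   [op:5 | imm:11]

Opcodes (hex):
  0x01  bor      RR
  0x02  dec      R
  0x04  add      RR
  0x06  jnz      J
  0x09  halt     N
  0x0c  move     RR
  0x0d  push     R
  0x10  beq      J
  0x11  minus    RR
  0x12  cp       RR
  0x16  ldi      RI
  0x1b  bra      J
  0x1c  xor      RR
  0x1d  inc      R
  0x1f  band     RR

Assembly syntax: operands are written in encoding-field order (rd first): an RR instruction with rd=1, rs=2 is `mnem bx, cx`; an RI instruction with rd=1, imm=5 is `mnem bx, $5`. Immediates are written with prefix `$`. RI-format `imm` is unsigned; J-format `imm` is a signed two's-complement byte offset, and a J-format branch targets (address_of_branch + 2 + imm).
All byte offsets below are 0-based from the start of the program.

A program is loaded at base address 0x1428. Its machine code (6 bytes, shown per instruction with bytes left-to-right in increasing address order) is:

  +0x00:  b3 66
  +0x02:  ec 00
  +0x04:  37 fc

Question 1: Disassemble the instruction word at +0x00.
+0x00: b3 66 ⇒ word 0xb366 (big)
  op=0xb366>>11=0x16 ⇒ ldi (RI)
  rd: (w>>7)&0xf=0x6 → bp
  imm: (w>>0)&0x7f=0x66 → $102

ldi bp, $102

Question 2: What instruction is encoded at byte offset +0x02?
+0x02: ec 00 ⇒ word 0xec00 (big)
  op=0xec00>>11=0x1d ⇒ inc (R)
  [10:7] rd=8 = r8

inc r8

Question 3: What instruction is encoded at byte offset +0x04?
[04] 37 fc → 0x37fc
  opcode bits[15:11]=0x6: jnz/J
  imm: (w>>0)&0x7ff=0x7fc (s11→-4) → $-4

jnz $-4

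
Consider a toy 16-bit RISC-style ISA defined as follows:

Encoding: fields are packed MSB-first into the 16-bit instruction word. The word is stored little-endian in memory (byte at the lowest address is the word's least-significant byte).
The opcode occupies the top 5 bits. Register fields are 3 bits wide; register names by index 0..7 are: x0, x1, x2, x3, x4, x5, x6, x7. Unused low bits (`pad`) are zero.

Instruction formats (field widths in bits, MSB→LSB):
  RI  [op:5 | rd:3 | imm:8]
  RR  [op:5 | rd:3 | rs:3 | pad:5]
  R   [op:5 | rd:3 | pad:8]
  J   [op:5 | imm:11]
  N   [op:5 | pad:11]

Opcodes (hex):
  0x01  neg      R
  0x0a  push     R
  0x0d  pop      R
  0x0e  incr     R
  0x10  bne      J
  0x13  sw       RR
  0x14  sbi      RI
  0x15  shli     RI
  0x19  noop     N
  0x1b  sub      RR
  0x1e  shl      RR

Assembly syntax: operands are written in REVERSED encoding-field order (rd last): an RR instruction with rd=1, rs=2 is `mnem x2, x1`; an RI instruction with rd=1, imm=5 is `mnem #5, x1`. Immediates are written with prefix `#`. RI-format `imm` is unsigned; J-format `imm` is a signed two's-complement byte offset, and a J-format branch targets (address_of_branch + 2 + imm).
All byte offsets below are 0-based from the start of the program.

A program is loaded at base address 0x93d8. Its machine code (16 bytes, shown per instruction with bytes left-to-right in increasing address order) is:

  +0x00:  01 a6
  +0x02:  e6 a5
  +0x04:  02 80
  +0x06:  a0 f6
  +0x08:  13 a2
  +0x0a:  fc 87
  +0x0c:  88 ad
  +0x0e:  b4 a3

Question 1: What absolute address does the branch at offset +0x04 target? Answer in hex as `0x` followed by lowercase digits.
+0x04: 02 80 ⇒ word 0x8002 (little)
  top 5b → 0x10 → bne [J]
  [10:0] imm=2 = #2
  target = base 0x93d8 + off 0x04 + 2 + imm 2 = 0x93e0

0x93e0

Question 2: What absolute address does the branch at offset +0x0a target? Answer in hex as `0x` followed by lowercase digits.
0x93e0

[0a] fc 87 → 0x87fc
  opcode bits[15:11]=0x10: bne/J
  [10:0] imm=2044 (s11→-4) = #-4
  target = base 0x93d8 + off 0x0a + 2 + imm -4 = 0x93e0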